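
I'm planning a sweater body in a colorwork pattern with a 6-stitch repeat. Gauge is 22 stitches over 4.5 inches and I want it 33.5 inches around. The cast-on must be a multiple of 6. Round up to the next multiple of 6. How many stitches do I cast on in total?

22 / 4.5 = 4.889 sts per inch.
33.5 × 4.889 = 163.78 sts.
Next multiple of 6: 168.

CO 168 sts.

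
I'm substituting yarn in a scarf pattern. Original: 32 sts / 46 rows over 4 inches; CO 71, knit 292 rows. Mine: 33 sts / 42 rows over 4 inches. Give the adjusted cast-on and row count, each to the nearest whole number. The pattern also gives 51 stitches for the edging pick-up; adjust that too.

Stitches: 71 × 33/32 = 73.22 → 73.
Rows: 292 × 42/46 = 266.61 → 267.
edging pick-up: 51 × 33/32 = 52.59 → 53.

Cast on 73 stitches; work 267 rows; edging pick-up 53 stitches.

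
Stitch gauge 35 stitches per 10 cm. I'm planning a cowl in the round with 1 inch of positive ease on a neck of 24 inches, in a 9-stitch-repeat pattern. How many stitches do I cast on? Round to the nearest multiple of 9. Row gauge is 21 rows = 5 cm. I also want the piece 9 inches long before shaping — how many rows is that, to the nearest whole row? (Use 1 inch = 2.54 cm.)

Finished = 24 + 1 = 25 inches.
25 inches × 2.54 = 63.50 cm.
35/10 = 3.5 sts per cm; 63.50 × 3.5 = 222.25 sts.
Nearest multiple of 9 → 225.
9 inches = 22.86 cm; × 4.2 = 96.01 → 96 rows.

Cast on 225 stitches; work 96 rows.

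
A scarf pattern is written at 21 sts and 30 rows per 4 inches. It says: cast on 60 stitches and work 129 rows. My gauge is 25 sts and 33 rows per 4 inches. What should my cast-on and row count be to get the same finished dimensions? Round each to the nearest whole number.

Cast on 71 stitches; work 142 rows.

Stitches: 60 × 25/21 = 71.43 → 71.
Rows: 129 × 33/30 = 141.90 → 142.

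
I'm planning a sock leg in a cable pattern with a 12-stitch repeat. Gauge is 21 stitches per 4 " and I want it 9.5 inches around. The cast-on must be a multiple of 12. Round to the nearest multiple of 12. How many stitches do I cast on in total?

21 / 4 = 5.25 sts per inch.
9.5 × 5.25 = 49.88 sts.
Nearest multiple of 12: 48.

48 stitches.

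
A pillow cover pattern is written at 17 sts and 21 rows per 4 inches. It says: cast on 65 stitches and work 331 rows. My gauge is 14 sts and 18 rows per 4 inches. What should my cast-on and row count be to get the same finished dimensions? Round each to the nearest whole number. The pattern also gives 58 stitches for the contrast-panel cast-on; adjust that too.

Stitches: 65 × 14/17 = 53.53 → 54.
Rows: 331 × 18/21 = 283.71 → 284.
contrast-panel cast-on: 58 × 14/17 = 47.76 → 48.

Cast on 54 stitches; work 284 rows; contrast-panel cast-on 48 stitches.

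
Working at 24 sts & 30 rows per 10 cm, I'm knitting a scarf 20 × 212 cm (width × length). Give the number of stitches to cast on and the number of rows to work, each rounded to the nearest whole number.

Cast on 48 stitches and work 636 rows.

Stitch gauge = 24/10 = 2.4 sts/cm; 20 × 2.4 = 48.00 → 48 sts.
Row gauge = 30/10 = 3 rows/cm; 212 × 3 = 636.00 → 636 rows.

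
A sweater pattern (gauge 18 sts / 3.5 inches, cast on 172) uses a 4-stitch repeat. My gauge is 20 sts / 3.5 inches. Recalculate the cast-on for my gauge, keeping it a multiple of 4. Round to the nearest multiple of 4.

172 × 20 / 18 = 191.11.
Nearest multiple of 4: 192.

192 stitches.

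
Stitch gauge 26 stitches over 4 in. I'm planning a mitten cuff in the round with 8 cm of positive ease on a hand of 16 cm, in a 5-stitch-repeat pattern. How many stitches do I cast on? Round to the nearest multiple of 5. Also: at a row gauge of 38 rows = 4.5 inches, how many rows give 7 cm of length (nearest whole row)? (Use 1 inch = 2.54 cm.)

Cast on 60 stitches; work 23 rows.

Finished = 16 + 8 = 24 cm.
24 cm × 1/2.54 = 9.45 inches.
26/4 = 6.5 sts per in; 9.45 × 6.5 = 61.42 sts.
Nearest multiple of 5 → 60.
7 cm = 2.76 inches; × 8.444 = 23.27 → 23 rows.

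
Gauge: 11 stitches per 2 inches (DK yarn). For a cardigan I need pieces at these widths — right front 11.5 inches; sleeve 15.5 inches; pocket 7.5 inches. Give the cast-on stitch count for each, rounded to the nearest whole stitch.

right front 63; sleeve 85; pocket 41.

Rate = 11/2 = 5.5 sts per in.
right front: 11.5 × 5.5 = 63.25 → 63.
sleeve: 15.5 × 5.5 = 85.25 → 85.
pocket: 7.5 × 5.5 = 41.25 → 41.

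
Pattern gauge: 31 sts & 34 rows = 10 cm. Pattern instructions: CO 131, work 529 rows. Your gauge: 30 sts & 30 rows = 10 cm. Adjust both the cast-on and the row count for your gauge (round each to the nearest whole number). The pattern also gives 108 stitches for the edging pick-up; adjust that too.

Stitches: 131 × 30/31 = 126.77 → 127.
Rows: 529 × 30/34 = 466.76 → 467.
edging pick-up: 108 × 30/31 = 104.52 → 105.

Cast on 127 stitches; work 467 rows; edging pick-up 105 stitches.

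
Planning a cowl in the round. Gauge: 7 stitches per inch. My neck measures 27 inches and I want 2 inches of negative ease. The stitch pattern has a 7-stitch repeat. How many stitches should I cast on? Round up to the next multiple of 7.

Finished = 27 − 2 = 25 inches.
7 / 1 = 7 sts/in.
25 × 7 = 175.00 sts.
Next multiple of 7: 175.

175 stitches.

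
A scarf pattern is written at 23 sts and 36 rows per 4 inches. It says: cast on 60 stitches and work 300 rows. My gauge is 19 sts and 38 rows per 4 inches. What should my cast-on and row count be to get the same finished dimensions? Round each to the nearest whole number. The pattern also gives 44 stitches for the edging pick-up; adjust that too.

Stitches: 60 × 19/23 = 49.57 → 50.
Rows: 300 × 38/36 = 316.67 → 317.
edging pick-up: 44 × 19/23 = 36.35 → 36.

Cast on 50 stitches; work 317 rows; edging pick-up 36 stitches.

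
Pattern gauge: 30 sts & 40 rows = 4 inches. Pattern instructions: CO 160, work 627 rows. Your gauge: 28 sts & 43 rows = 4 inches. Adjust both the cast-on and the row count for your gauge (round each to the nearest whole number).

Cast on 149 stitches; work 674 rows.

Stitches: 160 × 28/30 = 149.33 → 149.
Rows: 627 × 43/40 = 674.02 → 674.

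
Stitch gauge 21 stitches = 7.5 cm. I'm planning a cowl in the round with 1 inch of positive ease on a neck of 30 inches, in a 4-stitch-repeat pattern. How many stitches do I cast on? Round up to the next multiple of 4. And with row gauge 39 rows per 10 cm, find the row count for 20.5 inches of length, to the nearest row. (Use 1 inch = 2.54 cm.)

Cast on 224 stitches; work 203 rows.

Finished = 30 + 1 = 31 inches.
31 inches × 2.54 = 78.74 cm.
21/7.5 = 2.8 sts per cm; 78.74 × 2.8 = 220.47 sts.
Next multiple of 4 → 224.
20.5 inches = 52.07 cm; × 3.9 = 203.07 → 203 rows.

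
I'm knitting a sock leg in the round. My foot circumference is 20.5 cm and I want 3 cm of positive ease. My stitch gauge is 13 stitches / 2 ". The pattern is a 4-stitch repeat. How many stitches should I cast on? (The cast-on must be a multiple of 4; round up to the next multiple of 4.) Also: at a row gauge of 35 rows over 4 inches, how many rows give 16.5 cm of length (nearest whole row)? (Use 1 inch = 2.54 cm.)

Finished = 20.5 + 3 = 23.5 cm.
23.5 cm × 1/2.54 = 9.25 inches.
13/2 = 6.5 sts per in; 9.25 × 6.5 = 60.14 sts.
Next multiple of 4 → 64.
16.5 cm = 6.50 inches; × 8.75 = 56.84 → 57 rows.

Cast on 64 stitches; work 57 rows.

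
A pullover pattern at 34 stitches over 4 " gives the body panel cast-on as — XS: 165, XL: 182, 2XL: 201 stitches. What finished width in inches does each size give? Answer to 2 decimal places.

XS 19.41 inches; XL 21.41 inches; 2XL 23.65 inches.

34/4 = 8.5 sts per in.
XS: 165 / 8.5 = 19.412 → 19.41 in.
XL: 182 / 8.5 = 21.412 → 21.41 in.
2XL: 201 / 8.5 = 23.647 → 23.65 in.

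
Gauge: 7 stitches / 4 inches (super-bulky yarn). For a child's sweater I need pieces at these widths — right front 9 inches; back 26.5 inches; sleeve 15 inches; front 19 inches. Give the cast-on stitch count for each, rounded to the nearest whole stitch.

right front 16; back 46; sleeve 26; front 33.

Rate = 7/4 = 1.75 sts per in.
right front: 9 × 1.75 = 15.75 → 16.
back: 26.5 × 1.75 = 46.38 → 46.
sleeve: 15 × 1.75 = 26.25 → 26.
front: 19 × 1.75 = 33.25 → 33.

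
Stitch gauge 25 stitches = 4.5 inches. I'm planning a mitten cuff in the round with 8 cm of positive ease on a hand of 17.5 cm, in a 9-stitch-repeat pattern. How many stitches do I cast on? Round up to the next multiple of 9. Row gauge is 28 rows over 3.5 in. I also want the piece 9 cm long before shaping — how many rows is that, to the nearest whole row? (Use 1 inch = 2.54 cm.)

Cast on 63 stitches; work 28 rows.

Finished = 17.5 + 8 = 25.5 cm.
25.5 cm × 1/2.54 = 10.04 inches.
25/4.5 = 5.556 sts per in; 10.04 × 5.556 = 55.77 sts.
Next multiple of 9 → 63.
9 cm = 3.54 inches; × 8 = 28.35 → 28 rows.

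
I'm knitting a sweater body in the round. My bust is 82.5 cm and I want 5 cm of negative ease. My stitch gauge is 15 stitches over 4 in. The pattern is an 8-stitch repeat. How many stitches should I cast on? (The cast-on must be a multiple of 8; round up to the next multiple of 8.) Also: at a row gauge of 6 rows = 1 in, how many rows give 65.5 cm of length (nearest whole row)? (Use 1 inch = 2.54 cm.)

Cast on 120 stitches; work 155 rows.

Finished = 82.5 − 5 = 77.5 cm.
77.5 cm × 1/2.54 = 30.51 inches.
15/4 = 3.75 sts per in; 30.51 × 3.75 = 114.42 sts.
Next multiple of 8 → 120.
65.5 cm = 25.79 inches; × 6 = 154.72 → 155 rows.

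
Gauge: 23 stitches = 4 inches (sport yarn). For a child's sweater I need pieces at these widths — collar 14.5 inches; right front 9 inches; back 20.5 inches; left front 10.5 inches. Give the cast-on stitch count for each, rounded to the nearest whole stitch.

collar 83; right front 52; back 118; left front 60.

Rate = 23/4 = 5.75 sts per in.
collar: 14.5 × 5.75 = 83.38 → 83.
right front: 9 × 5.75 = 51.75 → 52.
back: 20.5 × 5.75 = 117.88 → 118.
left front: 10.5 × 5.75 = 60.38 → 60.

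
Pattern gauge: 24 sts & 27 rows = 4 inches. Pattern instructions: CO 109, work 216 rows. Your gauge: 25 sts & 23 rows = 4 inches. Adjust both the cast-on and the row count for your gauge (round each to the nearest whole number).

Cast on 114 stitches; work 184 rows.

Stitches: 109 × 25/24 = 113.54 → 114.
Rows: 216 × 23/27 = 184.00 → 184.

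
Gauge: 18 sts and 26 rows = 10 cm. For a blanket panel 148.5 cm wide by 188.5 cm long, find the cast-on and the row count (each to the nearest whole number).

Cast on 267 stitches and work 490 rows.

Stitch gauge = 18/10 = 1.8 sts/cm; 148.5 × 1.8 = 267.30 → 267 sts.
Row gauge = 26/10 = 2.6 rows/cm; 188.5 × 2.6 = 490.10 → 490 rows.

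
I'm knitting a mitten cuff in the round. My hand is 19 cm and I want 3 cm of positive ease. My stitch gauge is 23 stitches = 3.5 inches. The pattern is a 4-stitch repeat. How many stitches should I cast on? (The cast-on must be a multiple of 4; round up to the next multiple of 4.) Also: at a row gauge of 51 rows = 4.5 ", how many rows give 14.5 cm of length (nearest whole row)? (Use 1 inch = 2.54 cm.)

Cast on 60 stitches; work 65 rows.

Finished = 19 + 3 = 22 cm.
22 cm × 1/2.54 = 8.66 inches.
23/3.5 = 6.571 sts per in; 8.66 × 6.571 = 56.92 sts.
Next multiple of 4 → 60.
14.5 cm = 5.71 inches; × 11.333 = 64.70 → 65 rows.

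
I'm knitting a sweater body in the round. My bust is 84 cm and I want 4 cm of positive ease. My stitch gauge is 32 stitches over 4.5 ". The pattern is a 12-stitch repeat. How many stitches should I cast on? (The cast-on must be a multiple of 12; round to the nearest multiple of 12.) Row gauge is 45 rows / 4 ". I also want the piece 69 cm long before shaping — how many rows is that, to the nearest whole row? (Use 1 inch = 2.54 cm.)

Cast on 252 stitches; work 306 rows.

Finished = 84 + 4 = 88 cm.
88 cm × 1/2.54 = 34.65 inches.
32/4.5 = 7.111 sts per in; 34.65 × 7.111 = 246.37 sts.
Nearest multiple of 12 → 252.
69 cm = 27.17 inches; × 11.25 = 305.61 → 306 rows.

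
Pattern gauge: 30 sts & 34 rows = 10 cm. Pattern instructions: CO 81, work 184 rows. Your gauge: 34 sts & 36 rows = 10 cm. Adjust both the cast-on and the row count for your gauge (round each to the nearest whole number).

Cast on 92 stitches; work 195 rows.

Stitches: 81 × 34/30 = 91.80 → 92.
Rows: 184 × 36/34 = 194.82 → 195.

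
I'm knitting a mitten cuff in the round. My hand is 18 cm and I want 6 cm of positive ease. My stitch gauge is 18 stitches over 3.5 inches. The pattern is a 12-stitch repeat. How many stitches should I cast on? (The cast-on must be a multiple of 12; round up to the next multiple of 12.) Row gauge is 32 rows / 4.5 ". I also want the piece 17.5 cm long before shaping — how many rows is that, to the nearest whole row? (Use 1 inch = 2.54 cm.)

Finished = 18 + 6 = 24 cm.
24 cm × 1/2.54 = 9.45 inches.
18/3.5 = 5.143 sts per in; 9.45 × 5.143 = 48.59 sts.
Next multiple of 12 → 60.
17.5 cm = 6.89 inches; × 7.111 = 48.99 → 49 rows.

Cast on 60 stitches; work 49 rows.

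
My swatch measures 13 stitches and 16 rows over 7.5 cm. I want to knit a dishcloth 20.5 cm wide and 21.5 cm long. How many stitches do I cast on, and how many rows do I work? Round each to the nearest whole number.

Cast on 36 stitches and work 46 rows.

Stitch gauge = 13/7.5 = 1.733 sts/cm; 20.5 × 1.733 = 35.53 → 36 sts.
Row gauge = 16/7.5 = 2.133 rows/cm; 21.5 × 2.133 = 45.87 → 46 rows.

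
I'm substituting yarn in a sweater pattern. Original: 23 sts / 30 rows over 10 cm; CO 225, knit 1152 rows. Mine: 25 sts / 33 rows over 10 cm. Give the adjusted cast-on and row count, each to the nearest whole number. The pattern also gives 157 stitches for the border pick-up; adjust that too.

Stitches: 225 × 25/23 = 244.57 → 245.
Rows: 1152 × 33/30 = 1267.20 → 1267.
border pick-up: 157 × 25/23 = 170.65 → 171.

Cast on 245 stitches; work 1267 rows; border pick-up 171 stitches.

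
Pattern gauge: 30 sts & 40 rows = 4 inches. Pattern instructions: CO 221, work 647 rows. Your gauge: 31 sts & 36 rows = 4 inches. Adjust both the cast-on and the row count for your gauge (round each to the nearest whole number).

Stitches: 221 × 31/30 = 228.37 → 228.
Rows: 647 × 36/40 = 582.30 → 582.

Cast on 228 stitches; work 582 rows.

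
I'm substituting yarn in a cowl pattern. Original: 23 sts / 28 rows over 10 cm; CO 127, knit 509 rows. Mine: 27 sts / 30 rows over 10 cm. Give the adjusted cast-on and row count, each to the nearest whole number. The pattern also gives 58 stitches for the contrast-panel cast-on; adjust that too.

Stitches: 127 × 27/23 = 149.09 → 149.
Rows: 509 × 30/28 = 545.36 → 545.
contrast-panel cast-on: 58 × 27/23 = 68.09 → 68.

Cast on 149 stitches; work 545 rows; contrast-panel cast-on 68 stitches.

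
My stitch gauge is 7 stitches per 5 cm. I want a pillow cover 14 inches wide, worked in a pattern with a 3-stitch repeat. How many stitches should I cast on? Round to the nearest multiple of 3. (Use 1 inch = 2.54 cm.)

14 in = 14 × 2.54 = 35.56 cm.
7 / 5 = 1.4 sts/cm.
35.56 × 1.4 = 49.78 sts.
→ 51.

CO 51 sts.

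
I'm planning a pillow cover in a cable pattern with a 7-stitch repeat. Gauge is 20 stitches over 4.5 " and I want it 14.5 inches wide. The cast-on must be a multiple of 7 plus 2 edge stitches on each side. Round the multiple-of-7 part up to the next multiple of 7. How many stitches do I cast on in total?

20 / 4.5 = 4.444 sts per inch.
14.5 × 4.444 = 64.44 sts.
Less 4 edge sts → 60.44 for the repeat.
Next multiple of 7: 63.
Add back 4 edge sts → 67.

CO 67 sts.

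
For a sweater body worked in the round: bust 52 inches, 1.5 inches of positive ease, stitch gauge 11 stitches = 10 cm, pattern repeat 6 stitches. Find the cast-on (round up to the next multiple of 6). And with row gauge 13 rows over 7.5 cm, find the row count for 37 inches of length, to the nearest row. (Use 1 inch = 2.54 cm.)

Cast on 150 stitches; work 163 rows.

Finished = 52 + 1.5 = 53.5 inches.
53.5 inches × 2.54 = 135.89 cm.
11/10 = 1.1 sts per cm; 135.89 × 1.1 = 149.48 sts.
Next multiple of 6 → 150.
37 inches = 93.98 cm; × 1.733 = 162.90 → 163 rows.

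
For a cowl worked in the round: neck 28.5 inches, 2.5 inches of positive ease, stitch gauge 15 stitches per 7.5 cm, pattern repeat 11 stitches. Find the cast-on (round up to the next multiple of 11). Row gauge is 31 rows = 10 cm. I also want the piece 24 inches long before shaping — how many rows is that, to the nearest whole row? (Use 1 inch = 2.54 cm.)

Cast on 165 stitches; work 189 rows.

Finished = 28.5 + 2.5 = 31 inches.
31 inches × 2.54 = 78.74 cm.
15/7.5 = 2 sts per cm; 78.74 × 2 = 157.48 sts.
Next multiple of 11 → 165.
24 inches = 60.96 cm; × 3.1 = 188.98 → 189 rows.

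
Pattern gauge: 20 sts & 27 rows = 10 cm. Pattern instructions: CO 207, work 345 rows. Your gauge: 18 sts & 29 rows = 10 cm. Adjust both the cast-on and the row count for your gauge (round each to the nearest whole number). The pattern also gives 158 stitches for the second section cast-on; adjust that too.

Cast on 186 stitches; work 371 rows; second section cast-on 142 stitches.

Stitches: 207 × 18/20 = 186.30 → 186.
Rows: 345 × 29/27 = 370.56 → 371.
second section cast-on: 158 × 18/20 = 142.20 → 142.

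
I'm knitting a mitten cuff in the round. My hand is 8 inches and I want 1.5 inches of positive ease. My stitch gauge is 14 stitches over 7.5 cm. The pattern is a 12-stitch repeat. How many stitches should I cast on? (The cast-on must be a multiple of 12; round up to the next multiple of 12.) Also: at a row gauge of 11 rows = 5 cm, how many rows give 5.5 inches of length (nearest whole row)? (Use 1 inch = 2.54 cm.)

Cast on 48 stitches; work 31 rows.

Finished = 8 + 1.5 = 9.5 inches.
9.5 inches × 2.54 = 24.13 cm.
14/7.5 = 1.867 sts per cm; 24.13 × 1.867 = 45.04 sts.
Next multiple of 12 → 48.
5.5 inches = 13.97 cm; × 2.2 = 30.73 → 31 rows.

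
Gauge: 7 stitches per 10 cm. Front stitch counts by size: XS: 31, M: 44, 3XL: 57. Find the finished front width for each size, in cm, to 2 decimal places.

XS 44.29 cm; M 62.86 cm; 3XL 81.43 cm.

7/10 = 0.7 sts per cm.
XS: 31 / 0.7 = 44.286 → 44.29 cm.
M: 44 / 0.7 = 62.857 → 62.86 cm.
3XL: 57 / 0.7 = 81.429 → 81.43 cm.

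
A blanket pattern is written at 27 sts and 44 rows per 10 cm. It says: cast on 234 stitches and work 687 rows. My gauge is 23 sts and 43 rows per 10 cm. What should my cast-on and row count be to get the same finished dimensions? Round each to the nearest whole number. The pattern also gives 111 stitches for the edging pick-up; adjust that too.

Cast on 199 stitches; work 671 rows; edging pick-up 95 stitches.

Stitches: 234 × 23/27 = 199.33 → 199.
Rows: 687 × 43/44 = 671.39 → 671.
edging pick-up: 111 × 23/27 = 94.56 → 95.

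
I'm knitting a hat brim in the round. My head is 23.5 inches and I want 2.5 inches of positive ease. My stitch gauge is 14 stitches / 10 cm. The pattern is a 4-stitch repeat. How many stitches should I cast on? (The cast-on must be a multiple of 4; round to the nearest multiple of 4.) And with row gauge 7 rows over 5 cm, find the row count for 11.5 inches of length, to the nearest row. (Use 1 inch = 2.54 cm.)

Cast on 92 stitches; work 41 rows.

Finished = 23.5 + 2.5 = 26 inches.
26 inches × 2.54 = 66.04 cm.
14/10 = 1.4 sts per cm; 66.04 × 1.4 = 92.46 sts.
Nearest multiple of 4 → 92.
11.5 inches = 29.21 cm; × 1.4 = 40.89 → 41 rows.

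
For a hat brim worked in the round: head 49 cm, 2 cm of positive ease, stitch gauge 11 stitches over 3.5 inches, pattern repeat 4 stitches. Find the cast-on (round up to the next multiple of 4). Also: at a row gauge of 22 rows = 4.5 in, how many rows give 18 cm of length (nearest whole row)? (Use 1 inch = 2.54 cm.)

Finished = 49 + 2 = 51 cm.
51 cm × 1/2.54 = 20.08 inches.
11/3.5 = 3.143 sts per in; 20.08 × 3.143 = 63.10 sts.
Next multiple of 4 → 64.
18 cm = 7.09 inches; × 4.889 = 34.65 → 35 rows.

Cast on 64 stitches; work 35 rows.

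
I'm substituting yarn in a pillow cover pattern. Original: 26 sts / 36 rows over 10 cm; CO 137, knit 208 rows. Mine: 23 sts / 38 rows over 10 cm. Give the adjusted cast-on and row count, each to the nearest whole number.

Cast on 121 stitches; work 220 rows.

Stitches: 137 × 23/26 = 121.19 → 121.
Rows: 208 × 38/36 = 219.56 → 220.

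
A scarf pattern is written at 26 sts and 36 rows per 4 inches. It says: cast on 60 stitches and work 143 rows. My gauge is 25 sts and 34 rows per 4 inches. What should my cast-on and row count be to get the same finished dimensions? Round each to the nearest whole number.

Stitches: 60 × 25/26 = 57.69 → 58.
Rows: 143 × 34/36 = 135.06 → 135.

Cast on 58 stitches; work 135 rows.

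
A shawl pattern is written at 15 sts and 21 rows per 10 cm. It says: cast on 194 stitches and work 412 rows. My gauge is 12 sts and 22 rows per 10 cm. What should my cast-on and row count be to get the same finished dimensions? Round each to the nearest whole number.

Cast on 155 stitches; work 432 rows.

Stitches: 194 × 12/15 = 155.20 → 155.
Rows: 412 × 22/21 = 431.62 → 432.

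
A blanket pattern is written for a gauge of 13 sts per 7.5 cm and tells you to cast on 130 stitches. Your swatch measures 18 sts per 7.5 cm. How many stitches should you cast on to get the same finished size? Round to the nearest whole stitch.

Scale factor = 18 / 13 = 1.385.
130 × 18 / 13 = 180.00 sts.

CO 180 sts.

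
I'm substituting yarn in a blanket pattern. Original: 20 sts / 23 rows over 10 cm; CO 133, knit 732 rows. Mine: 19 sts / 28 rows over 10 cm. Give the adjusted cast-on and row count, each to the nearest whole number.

Stitches: 133 × 19/20 = 126.35 → 126.
Rows: 732 × 28/23 = 891.13 → 891.

Cast on 126 stitches; work 891 rows.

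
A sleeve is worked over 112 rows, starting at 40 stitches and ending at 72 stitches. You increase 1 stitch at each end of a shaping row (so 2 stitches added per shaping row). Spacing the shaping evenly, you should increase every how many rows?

Stitches to add: |72 − 40| = 32.
Shaping rows needed: 32 / 2 = 16.
112 rows / 16 = every 7 rows.

Increase every 7th row.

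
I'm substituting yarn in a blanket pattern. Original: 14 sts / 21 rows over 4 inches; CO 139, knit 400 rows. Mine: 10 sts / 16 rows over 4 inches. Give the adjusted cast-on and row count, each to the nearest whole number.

Cast on 99 stitches; work 305 rows.

Stitches: 139 × 10/14 = 99.29 → 99.
Rows: 400 × 16/21 = 304.76 → 305.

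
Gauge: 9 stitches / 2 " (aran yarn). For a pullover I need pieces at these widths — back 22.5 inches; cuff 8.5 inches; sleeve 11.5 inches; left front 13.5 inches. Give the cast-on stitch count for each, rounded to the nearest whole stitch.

Rate = 9/2 = 4.5 sts per in.
back: 22.5 × 4.5 = 101.25 → 101.
cuff: 8.5 × 4.5 = 38.25 → 38.
sleeve: 11.5 × 4.5 = 51.75 → 52.
left front: 13.5 × 4.5 = 60.75 → 61.

back 101; cuff 38; sleeve 52; left front 61.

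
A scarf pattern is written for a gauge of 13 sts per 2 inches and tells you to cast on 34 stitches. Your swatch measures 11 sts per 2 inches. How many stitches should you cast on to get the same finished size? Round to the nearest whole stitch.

Scale factor = 11 / 13 = 0.846.
34 × 11 / 13 = 28.77 sts.
→ 29 sts.

CO 29 sts.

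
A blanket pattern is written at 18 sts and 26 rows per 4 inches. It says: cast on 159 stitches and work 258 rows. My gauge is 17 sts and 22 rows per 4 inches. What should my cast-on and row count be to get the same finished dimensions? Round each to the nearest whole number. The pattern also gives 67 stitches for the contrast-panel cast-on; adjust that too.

Cast on 150 stitches; work 218 rows; contrast-panel cast-on 63 stitches.

Stitches: 159 × 17/18 = 150.17 → 150.
Rows: 258 × 22/26 = 218.31 → 218.
contrast-panel cast-on: 67 × 17/18 = 63.28 → 63.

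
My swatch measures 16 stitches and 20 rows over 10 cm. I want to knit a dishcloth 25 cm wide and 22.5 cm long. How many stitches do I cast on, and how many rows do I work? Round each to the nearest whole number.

Stitch gauge = 16/10 = 1.6 sts/cm; 25 × 1.6 = 40.00 → 40 sts.
Row gauge = 20/10 = 2 rows/cm; 22.5 × 2 = 45.00 → 45 rows.

Cast on 40 stitches and work 45 rows.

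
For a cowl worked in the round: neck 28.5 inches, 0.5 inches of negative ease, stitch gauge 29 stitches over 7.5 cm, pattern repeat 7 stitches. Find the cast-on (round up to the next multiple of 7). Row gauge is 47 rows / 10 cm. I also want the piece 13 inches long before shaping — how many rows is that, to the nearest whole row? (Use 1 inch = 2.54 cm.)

Cast on 280 stitches; work 155 rows.

Finished = 28.5 − 0.5 = 28 inches.
28 inches × 2.54 = 71.12 cm.
29/7.5 = 3.867 sts per cm; 71.12 × 3.867 = 275.00 sts.
Next multiple of 7 → 280.
13 inches = 33.02 cm; × 4.7 = 155.19 → 155 rows.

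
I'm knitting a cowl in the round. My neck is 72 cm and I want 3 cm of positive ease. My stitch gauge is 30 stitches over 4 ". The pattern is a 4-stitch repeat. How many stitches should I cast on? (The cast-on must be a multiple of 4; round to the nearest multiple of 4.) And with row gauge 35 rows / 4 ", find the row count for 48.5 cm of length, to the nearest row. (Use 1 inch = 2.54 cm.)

Finished = 72 + 3 = 75 cm.
75 cm × 1/2.54 = 29.53 inches.
30/4 = 7.5 sts per in; 29.53 × 7.5 = 221.46 sts.
Nearest multiple of 4 → 220.
48.5 cm = 19.09 inches; × 8.75 = 167.08 → 167 rows.

Cast on 220 stitches; work 167 rows.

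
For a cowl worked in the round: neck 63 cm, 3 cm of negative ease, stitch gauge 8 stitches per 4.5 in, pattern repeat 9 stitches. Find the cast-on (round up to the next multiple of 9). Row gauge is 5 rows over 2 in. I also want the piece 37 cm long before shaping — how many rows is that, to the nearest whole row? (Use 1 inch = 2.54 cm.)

Cast on 45 stitches; work 36 rows.

Finished = 63 − 3 = 60 cm.
60 cm × 1/2.54 = 23.62 inches.
8/4.5 = 1.778 sts per in; 23.62 × 1.778 = 41.99 sts.
Next multiple of 9 → 45.
37 cm = 14.57 inches; × 2.5 = 36.42 → 36 rows.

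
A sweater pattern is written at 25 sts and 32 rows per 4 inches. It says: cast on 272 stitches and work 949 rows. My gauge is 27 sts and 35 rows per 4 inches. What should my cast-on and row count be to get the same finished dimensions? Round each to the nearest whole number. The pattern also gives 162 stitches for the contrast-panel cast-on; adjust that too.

Cast on 294 stitches; work 1038 rows; contrast-panel cast-on 175 stitches.

Stitches: 272 × 27/25 = 293.76 → 294.
Rows: 949 × 35/32 = 1037.97 → 1038.
contrast-panel cast-on: 162 × 27/25 = 174.96 → 175.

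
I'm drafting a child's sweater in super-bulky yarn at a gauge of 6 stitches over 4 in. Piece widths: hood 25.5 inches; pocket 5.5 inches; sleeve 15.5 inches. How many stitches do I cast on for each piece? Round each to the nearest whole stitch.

hood 38; pocket 8; sleeve 23.

Rate = 6/4 = 1.5 sts per in.
hood: 25.5 × 1.5 = 38.25 → 38.
pocket: 5.5 × 1.5 = 8.25 → 8.
sleeve: 15.5 × 1.5 = 23.25 → 23.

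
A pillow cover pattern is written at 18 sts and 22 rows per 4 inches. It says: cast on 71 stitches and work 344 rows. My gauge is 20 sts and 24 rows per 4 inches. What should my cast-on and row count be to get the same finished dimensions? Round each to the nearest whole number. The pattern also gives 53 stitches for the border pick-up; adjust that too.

Stitches: 71 × 20/18 = 78.89 → 79.
Rows: 344 × 24/22 = 375.27 → 375.
border pick-up: 53 × 20/18 = 58.89 → 59.

Cast on 79 stitches; work 375 rows; border pick-up 59 stitches.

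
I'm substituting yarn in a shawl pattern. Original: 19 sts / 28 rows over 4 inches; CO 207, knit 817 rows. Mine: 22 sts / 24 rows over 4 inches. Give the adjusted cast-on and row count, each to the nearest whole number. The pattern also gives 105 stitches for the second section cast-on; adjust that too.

Stitches: 207 × 22/19 = 239.68 → 240.
Rows: 817 × 24/28 = 700.29 → 700.
second section cast-on: 105 × 22/19 = 121.58 → 122.

Cast on 240 stitches; work 700 rows; second section cast-on 122 stitches.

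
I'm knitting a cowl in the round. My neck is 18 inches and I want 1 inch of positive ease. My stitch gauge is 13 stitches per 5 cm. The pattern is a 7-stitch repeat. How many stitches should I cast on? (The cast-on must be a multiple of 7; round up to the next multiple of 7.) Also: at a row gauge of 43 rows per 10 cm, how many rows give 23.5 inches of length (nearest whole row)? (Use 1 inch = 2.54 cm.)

Finished = 18 + 1 = 19 inches.
19 inches × 2.54 = 48.26 cm.
13/5 = 2.6 sts per cm; 48.26 × 2.6 = 125.48 sts.
Next multiple of 7 → 126.
23.5 inches = 59.69 cm; × 4.3 = 256.67 → 257 rows.

Cast on 126 stitches; work 257 rows.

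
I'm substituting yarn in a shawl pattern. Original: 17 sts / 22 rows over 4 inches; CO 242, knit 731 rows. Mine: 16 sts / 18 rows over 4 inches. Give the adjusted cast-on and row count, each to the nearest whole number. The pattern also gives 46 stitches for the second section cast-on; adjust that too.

Stitches: 242 × 16/17 = 227.76 → 228.
Rows: 731 × 18/22 = 598.09 → 598.
second section cast-on: 46 × 16/17 = 43.29 → 43.

Cast on 228 stitches; work 598 rows; second section cast-on 43 stitches.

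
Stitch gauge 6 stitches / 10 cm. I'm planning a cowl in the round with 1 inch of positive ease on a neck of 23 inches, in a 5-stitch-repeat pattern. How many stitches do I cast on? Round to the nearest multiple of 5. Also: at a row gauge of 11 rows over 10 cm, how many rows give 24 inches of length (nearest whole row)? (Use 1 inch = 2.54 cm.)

Cast on 35 stitches; work 67 rows.

Finished = 23 + 1 = 24 inches.
24 inches × 2.54 = 60.96 cm.
6/10 = 0.6 sts per cm; 60.96 × 0.6 = 36.58 sts.
Nearest multiple of 5 → 35.
24 inches = 60.96 cm; × 1.1 = 67.06 → 67 rows.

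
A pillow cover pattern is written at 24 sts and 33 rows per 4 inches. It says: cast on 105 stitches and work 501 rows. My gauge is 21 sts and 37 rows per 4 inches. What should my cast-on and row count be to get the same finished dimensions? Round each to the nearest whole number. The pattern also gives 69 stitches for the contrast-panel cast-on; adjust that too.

Cast on 92 stitches; work 562 rows; contrast-panel cast-on 60 stitches.

Stitches: 105 × 21/24 = 91.88 → 92.
Rows: 501 × 37/33 = 561.73 → 562.
contrast-panel cast-on: 69 × 21/24 = 60.38 → 60.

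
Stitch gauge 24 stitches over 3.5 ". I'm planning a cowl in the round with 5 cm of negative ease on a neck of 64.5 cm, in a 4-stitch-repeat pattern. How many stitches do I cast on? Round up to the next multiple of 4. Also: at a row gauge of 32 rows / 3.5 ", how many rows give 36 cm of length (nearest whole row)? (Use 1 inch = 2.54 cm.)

Finished = 64.5 − 5 = 59.5 cm.
59.5 cm × 1/2.54 = 23.43 inches.
24/3.5 = 6.857 sts per in; 23.43 × 6.857 = 160.63 sts.
Next multiple of 4 → 164.
36 cm = 14.17 inches; × 9.143 = 129.58 → 130 rows.

Cast on 164 stitches; work 130 rows.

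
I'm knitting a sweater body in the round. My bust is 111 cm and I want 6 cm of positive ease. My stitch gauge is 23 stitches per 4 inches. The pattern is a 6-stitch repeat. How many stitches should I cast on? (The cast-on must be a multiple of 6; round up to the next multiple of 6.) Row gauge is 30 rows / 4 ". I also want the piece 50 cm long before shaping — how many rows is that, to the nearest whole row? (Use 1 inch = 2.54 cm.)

Finished = 111 + 6 = 117 cm.
117 cm × 1/2.54 = 46.06 inches.
23/4 = 5.75 sts per in; 46.06 × 5.75 = 264.86 sts.
Next multiple of 6 → 270.
50 cm = 19.69 inches; × 7.5 = 147.64 → 148 rows.

Cast on 270 stitches; work 148 rows.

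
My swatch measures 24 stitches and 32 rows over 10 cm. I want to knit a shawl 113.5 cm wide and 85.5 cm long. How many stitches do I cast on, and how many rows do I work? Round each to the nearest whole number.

Cast on 272 stitches and work 274 rows.

Stitch gauge = 24/10 = 2.4 sts/cm; 113.5 × 2.4 = 272.40 → 272 sts.
Row gauge = 32/10 = 3.2 rows/cm; 85.5 × 3.2 = 273.60 → 274 rows.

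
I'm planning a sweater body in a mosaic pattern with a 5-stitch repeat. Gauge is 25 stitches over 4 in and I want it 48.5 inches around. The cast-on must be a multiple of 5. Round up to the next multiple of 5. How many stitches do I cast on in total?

25 / 4 = 6.25 sts per inch.
48.5 × 6.25 = 303.12 sts.
Next multiple of 5: 305.

CO 305 sts.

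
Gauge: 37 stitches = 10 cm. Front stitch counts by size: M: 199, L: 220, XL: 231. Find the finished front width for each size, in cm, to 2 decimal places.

37/10 = 3.7 sts per cm.
M: 199 / 3.7 = 53.784 → 53.78 cm.
L: 220 / 3.7 = 59.459 → 59.46 cm.
XL: 231 / 3.7 = 62.432 → 62.43 cm.

M 53.78 cm; L 59.46 cm; XL 62.43 cm.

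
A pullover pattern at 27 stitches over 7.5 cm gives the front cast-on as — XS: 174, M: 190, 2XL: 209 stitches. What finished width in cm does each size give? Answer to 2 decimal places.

XS 48.33 cm; M 52.78 cm; 2XL 58.06 cm.

27/7.5 = 3.6 sts per cm.
XS: 174 / 3.6 = 48.333 → 48.33 cm.
M: 190 / 3.6 = 52.778 → 52.78 cm.
2XL: 209 / 3.6 = 58.056 → 58.06 cm.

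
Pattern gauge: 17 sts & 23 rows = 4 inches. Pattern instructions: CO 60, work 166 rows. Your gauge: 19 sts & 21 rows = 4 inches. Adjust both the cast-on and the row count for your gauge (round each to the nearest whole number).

Cast on 67 stitches; work 152 rows.

Stitches: 60 × 19/17 = 67.06 → 67.
Rows: 166 × 21/23 = 151.57 → 152.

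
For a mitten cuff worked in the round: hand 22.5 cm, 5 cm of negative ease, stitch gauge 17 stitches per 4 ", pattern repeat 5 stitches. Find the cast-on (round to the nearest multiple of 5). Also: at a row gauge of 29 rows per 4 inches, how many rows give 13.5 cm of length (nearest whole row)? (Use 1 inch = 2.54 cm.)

Finished = 22.5 − 5 = 17.5 cm.
17.5 cm × 1/2.54 = 6.89 inches.
17/4 = 4.25 sts per in; 6.89 × 4.25 = 29.28 sts.
Nearest multiple of 5 → 30.
13.5 cm = 5.31 inches; × 7.25 = 38.53 → 39 rows.

Cast on 30 stitches; work 39 rows.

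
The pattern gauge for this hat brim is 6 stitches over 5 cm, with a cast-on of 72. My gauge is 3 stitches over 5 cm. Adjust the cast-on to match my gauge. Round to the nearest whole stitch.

Scale factor = 3 / 6 = 0.500.
72 × 3 / 6 = 36.00 sts.

36 stitches.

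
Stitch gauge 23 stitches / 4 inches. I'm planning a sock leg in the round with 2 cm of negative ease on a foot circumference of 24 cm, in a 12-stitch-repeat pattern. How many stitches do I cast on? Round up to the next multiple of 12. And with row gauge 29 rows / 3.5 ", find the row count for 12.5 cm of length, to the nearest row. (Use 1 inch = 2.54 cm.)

Finished = 24 − 2 = 22 cm.
22 cm × 1/2.54 = 8.66 inches.
23/4 = 5.75 sts per in; 8.66 × 5.75 = 49.80 sts.
Next multiple of 12 → 60.
12.5 cm = 4.92 inches; × 8.286 = 40.78 → 41 rows.

Cast on 60 stitches; work 41 rows.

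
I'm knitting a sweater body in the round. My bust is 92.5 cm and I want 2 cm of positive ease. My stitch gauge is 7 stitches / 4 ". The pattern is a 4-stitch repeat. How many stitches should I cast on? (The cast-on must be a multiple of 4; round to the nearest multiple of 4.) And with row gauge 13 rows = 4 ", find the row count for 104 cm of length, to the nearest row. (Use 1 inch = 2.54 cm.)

Cast on 64 stitches; work 133 rows.

Finished = 92.5 + 2 = 94.5 cm.
94.5 cm × 1/2.54 = 37.20 inches.
7/4 = 1.75 sts per in; 37.20 × 1.75 = 65.11 sts.
Nearest multiple of 4 → 64.
104 cm = 40.94 inches; × 3.25 = 133.07 → 133 rows.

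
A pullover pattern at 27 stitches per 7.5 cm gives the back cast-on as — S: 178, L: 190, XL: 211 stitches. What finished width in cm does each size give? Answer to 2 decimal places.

27/7.5 = 3.6 sts per cm.
S: 178 / 3.6 = 49.444 → 49.44 cm.
L: 190 / 3.6 = 52.778 → 52.78 cm.
XL: 211 / 3.6 = 58.611 → 58.61 cm.

S 49.44 cm; L 52.78 cm; XL 58.61 cm.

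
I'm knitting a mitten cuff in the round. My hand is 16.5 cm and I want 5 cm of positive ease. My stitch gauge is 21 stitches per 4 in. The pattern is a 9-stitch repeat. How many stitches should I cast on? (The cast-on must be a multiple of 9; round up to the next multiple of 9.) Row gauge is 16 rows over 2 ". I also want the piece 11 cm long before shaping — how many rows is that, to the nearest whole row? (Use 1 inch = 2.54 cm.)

Finished = 16.5 + 5 = 21.5 cm.
21.5 cm × 1/2.54 = 8.46 inches.
21/4 = 5.25 sts per in; 8.46 × 5.25 = 44.44 sts.
Next multiple of 9 → 45.
11 cm = 4.33 inches; × 8 = 34.65 → 35 rows.

Cast on 45 stitches; work 35 rows.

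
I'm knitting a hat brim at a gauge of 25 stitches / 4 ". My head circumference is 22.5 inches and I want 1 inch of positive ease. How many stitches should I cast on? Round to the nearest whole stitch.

Cast on 147 stitches.

Finished = 22.5 + 1 = 23.5 in.
25 / 4 = 6.25 sts per inch.
23.50 × 6.25 = 146.88 sts.
→ 147 sts.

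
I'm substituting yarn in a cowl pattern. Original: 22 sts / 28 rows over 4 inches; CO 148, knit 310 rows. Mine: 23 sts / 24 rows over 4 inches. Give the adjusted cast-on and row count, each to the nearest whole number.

Cast on 155 stitches; work 266 rows.

Stitches: 148 × 23/22 = 154.73 → 155.
Rows: 310 × 24/28 = 265.71 → 266.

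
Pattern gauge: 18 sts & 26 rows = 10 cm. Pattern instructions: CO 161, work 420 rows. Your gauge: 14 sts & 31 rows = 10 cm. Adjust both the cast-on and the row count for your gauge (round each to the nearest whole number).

Cast on 125 stitches; work 501 rows.

Stitches: 161 × 14/18 = 125.22 → 125.
Rows: 420 × 31/26 = 500.77 → 501.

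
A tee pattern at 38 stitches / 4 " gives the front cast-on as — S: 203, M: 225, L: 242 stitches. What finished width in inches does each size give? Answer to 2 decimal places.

38/4 = 9.5 sts per in.
S: 203 / 9.5 = 21.368 → 21.37 in.
M: 225 / 9.5 = 23.684 → 23.68 in.
L: 242 / 9.5 = 25.474 → 25.47 in.

S 21.37 inches; M 23.68 inches; L 25.47 inches.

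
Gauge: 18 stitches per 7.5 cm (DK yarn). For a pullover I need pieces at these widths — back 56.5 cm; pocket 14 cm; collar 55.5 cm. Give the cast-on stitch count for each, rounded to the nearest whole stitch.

back 136; pocket 34; collar 133.

Rate = 18/7.5 = 2.4 sts per cm.
back: 56.5 × 2.4 = 135.60 → 136.
pocket: 14 × 2.4 = 33.60 → 34.
collar: 55.5 × 2.4 = 133.20 → 133.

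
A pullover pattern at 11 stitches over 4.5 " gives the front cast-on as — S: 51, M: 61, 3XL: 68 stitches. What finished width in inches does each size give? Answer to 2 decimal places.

S 20.86 inches; M 24.95 inches; 3XL 27.82 inches.

11/4.5 = 2.444 sts per in.
S: 51 / 2.444 = 20.864 → 20.86 in.
M: 61 / 2.444 = 24.955 → 24.95 in.
3XL: 68 / 2.444 = 27.818 → 27.82 in.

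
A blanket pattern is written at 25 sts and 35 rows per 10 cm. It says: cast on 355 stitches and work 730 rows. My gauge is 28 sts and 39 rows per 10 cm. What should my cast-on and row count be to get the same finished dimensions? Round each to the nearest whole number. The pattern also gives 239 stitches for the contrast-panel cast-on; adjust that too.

Cast on 398 stitches; work 813 rows; contrast-panel cast-on 268 stitches.

Stitches: 355 × 28/25 = 397.60 → 398.
Rows: 730 × 39/35 = 813.43 → 813.
contrast-panel cast-on: 239 × 28/25 = 267.68 → 268.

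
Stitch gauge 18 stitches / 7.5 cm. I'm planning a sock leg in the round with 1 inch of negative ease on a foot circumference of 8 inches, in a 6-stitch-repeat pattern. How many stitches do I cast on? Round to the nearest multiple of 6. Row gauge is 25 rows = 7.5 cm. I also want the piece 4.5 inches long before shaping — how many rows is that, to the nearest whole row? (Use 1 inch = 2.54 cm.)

Finished = 8 − 1 = 7 inches.
7 inches × 2.54 = 17.78 cm.
18/7.5 = 2.4 sts per cm; 17.78 × 2.4 = 42.67 sts.
Nearest multiple of 6 → 42.
4.5 inches = 11.43 cm; × 3.333 = 38.10 → 38 rows.

Cast on 42 stitches; work 38 rows.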